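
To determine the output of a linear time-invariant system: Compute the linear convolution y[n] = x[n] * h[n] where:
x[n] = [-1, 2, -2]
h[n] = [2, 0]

y[n] = sum_k x[k]*h[n-k]. Output length = len(x) + len(h) - 1 = 3 + 2 - 1 = 4.
y[0] = -1*2 = -2
y[1] = 2*2 + -1*0 = 4
y[2] = -2*2 + 2*0 = -4
y[3] = -2*0 = 0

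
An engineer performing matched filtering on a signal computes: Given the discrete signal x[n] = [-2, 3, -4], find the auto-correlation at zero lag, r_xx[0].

The auto-correlation at zero lag r_xx[0] equals the signal energy.
r_xx[0] = sum of x[n]^2 = (-2)^2 + 3^2 + (-4)^2
= 4 + 9 + 16 = 29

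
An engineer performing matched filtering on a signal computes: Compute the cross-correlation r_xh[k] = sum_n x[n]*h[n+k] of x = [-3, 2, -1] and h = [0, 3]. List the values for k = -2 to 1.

Both sequences indexed from 0 and zero outside their support.
Lags with overlap: k = -2 to 1.
  r_xh[-2] = x[2]*h[0] = 0
  r_xh[-1] = x[1]*h[0] + x[2]*h[1] = -3
  r_xh[0] = x[0]*h[0] + x[1]*h[1] = 6
  r_xh[1] = x[0]*h[1] = -9
r_xh = [0, -3, 6, -9] (for k = -2, ..., 1)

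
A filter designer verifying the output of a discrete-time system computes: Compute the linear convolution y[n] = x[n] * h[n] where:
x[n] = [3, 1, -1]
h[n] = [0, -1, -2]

y[n] = sum_k x[k]*h[n-k]. Output length = len(x) + len(h) - 1 = 3 + 3 - 1 = 5.
y[0] = 3*0 = 0
y[1] = 1*0 + 3*-1 = -3
y[2] = -1*0 + 1*-1 + 3*-2 = -7
y[3] = -1*-1 + 1*-2 = -1
y[4] = -1*-2 = 2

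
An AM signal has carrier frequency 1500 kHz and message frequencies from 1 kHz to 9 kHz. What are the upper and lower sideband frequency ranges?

Upper sideband (USB) = fc + [fm_low, fm_high] = 1500 + [1, 9] = [1501, 1509] kHz
Lower sideband (LSB) = fc - [fm_high, fm_low] = 1500 - [9, 1] = [1491, 1499] kHz
Total occupied spectrum: 1491 kHz to 1509 kHz (plus carrier at 1500 kHz)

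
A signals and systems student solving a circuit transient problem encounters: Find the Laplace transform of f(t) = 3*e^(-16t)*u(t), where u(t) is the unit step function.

Standard Laplace transform pair:
e^(-at)*u(t) <-> 1/(s+a)
With a = 16: L{3*e^(-16t)*u(t)} = 3/(s+16), ROC: Re(s) > -16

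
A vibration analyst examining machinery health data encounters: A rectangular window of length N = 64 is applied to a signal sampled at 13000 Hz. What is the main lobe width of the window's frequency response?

For a rectangular window of length N,
the main lobe width in frequency is 2*f_s/N.
= 2*13000/64 = 1625/4 Hz
This determines the minimum frequency separation for resolving two sinusoids.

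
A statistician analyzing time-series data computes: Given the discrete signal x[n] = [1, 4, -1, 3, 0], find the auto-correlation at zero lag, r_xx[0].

The auto-correlation at zero lag r_xx[0] equals the signal energy.
r_xx[0] = sum of x[n]^2 = 1^2 + 4^2 + (-1)^2 + 3^2 + 0^2
= 1 + 16 + 1 + 9 + 0 = 27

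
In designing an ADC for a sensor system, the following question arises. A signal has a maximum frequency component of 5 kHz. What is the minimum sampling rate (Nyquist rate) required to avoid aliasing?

By the Nyquist-Shannon sampling theorem,
the minimum sampling rate (Nyquist rate) must be at least 2 * f_max.
Nyquist rate = 2 * 5 kHz = 10 kHz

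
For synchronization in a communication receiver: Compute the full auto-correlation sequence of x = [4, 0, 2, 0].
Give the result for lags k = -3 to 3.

r_xx[k] = sum_m x[m]*x[m+k], indexed from 0, for k = -3 to 3:
  r_xx[-3] = x[3]*x[0] = 0
  r_xx[-2] = x[2]*x[0] + x[3]*x[1] = 8
  r_xx[-1] = x[1]*x[0] + x[2]*x[1] + x[3]*x[2] = 0
  r_xx[0] = x[0]*x[0] + x[1]*x[1] + x[2]*x[2] + x[3]*x[3] = 20
  r_xx[1] = x[0]*x[1] + x[1]*x[2] + x[2]*x[3] = 0
  r_xx[2] = x[0]*x[2] + x[1]*x[3] = 8
  r_xx[3] = x[0]*x[3] = 0
r_xx = [0, 8, 0, 20, 0, 8, 0]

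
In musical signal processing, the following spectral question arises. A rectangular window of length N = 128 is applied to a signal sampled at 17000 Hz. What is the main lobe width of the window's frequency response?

For a rectangular window of length N,
the main lobe width in frequency is 2*f_s/N.
= 2*17000/128 = 2125/8 Hz
This determines the minimum frequency separation for resolving two sinusoids.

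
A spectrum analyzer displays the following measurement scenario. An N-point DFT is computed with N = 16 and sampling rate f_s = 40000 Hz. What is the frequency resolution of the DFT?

DFT frequency resolution = f_s / N
= 40000 / 16 = 2500 Hz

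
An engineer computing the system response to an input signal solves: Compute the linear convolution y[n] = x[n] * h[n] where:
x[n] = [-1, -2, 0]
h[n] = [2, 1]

y[n] = sum_k x[k]*h[n-k]. Output length = len(x) + len(h) - 1 = 3 + 2 - 1 = 4.
y[0] = -1*2 = -2
y[1] = -2*2 + -1*1 = -5
y[2] = 0*2 + -2*1 = -2
y[3] = 0*1 = 0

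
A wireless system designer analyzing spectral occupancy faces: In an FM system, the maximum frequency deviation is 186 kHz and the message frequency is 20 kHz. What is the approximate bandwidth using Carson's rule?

Carson's rule: BW = 2*(delta_f + f_m)
= 2*(186 + 20) kHz = 412 kHz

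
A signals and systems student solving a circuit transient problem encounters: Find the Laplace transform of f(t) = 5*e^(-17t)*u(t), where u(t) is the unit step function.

Standard Laplace transform pair:
e^(-at)*u(t) <-> 1/(s+a)
With a = 17: L{5*e^(-17t)*u(t)} = 5/(s+17), ROC: Re(s) > -17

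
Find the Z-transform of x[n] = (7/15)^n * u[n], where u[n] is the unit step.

The Z-transform of a^n * u[n] is z/(z-a) for |z| > |a|.
Here a = 7/15, so X(z) = z/(z - (7/15)) = 15z/(15z - 7)
ROC: |z| > 7/15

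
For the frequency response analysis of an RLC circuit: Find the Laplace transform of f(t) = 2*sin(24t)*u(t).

Standard pair: sin(wt)*u(t) <-> w/(s^2+w^2)
With w = 24: L{2*sin(24t)*u(t)} = 48/(s^2+576)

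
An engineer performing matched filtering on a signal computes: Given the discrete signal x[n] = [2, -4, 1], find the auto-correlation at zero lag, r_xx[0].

The auto-correlation at zero lag r_xx[0] equals the signal energy.
r_xx[0] = sum of x[n]^2 = 2^2 + (-4)^2 + 1^2
= 4 + 16 + 1 = 21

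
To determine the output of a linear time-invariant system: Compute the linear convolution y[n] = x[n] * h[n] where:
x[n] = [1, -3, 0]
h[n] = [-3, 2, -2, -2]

y[n] = sum_k x[k]*h[n-k]. Output length = len(x) + len(h) - 1 = 3 + 4 - 1 = 6.
y[0] = 1*-3 = -3
y[1] = -3*-3 + 1*2 = 11
y[2] = 0*-3 + -3*2 + 1*-2 = -8
y[3] = 0*2 + -3*-2 + 1*-2 = 4
y[4] = 0*-2 + -3*-2 = 6
y[5] = 0*-2 = 0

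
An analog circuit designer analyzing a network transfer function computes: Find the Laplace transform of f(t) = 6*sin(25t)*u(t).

Standard pair: sin(wt)*u(t) <-> w/(s^2+w^2)
With w = 25: L{6*sin(25t)*u(t)} = 150/(s^2+625)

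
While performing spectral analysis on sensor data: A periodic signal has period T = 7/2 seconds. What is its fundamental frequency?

The fundamental frequency is the reciprocal of the period.
f = 1/T = 1/(7/2) = 2/7 Hz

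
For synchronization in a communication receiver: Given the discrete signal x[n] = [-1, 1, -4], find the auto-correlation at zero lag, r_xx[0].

The auto-correlation at zero lag r_xx[0] equals the signal energy.
r_xx[0] = sum of x[n]^2 = (-1)^2 + 1^2 + (-4)^2
= 1 + 1 + 16 = 18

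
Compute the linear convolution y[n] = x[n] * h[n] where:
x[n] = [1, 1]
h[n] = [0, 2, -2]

y[n] = sum_k x[k]*h[n-k]. Output length = len(x) + len(h) - 1 = 2 + 3 - 1 = 4.
y[0] = 1*0 = 0
y[1] = 1*0 + 1*2 = 2
y[2] = 1*2 + 1*-2 = 0
y[3] = 1*-2 = -2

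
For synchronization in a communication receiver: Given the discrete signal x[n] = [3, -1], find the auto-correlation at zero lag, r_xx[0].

The auto-correlation at zero lag r_xx[0] equals the signal energy.
r_xx[0] = sum of x[n]^2 = 3^2 + (-1)^2
= 9 + 1 = 10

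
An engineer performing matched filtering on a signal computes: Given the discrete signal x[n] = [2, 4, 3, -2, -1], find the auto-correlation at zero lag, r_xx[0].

The auto-correlation at zero lag r_xx[0] equals the signal energy.
r_xx[0] = sum of x[n]^2 = 2^2 + 4^2 + 3^2 + (-2)^2 + (-1)^2
= 4 + 16 + 9 + 4 + 1 = 34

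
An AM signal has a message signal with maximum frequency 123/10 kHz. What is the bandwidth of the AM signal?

In AM (double-sideband), the bandwidth is twice the message frequency.
BW = 2 * f_m = 2 * 123/10 kHz = 123/5 kHz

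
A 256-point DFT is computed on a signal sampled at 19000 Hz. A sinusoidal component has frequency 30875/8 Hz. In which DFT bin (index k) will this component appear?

DFT frequency resolution = f_s/N = 19000/256 = 2375/32 Hz
Bin index k = f_signal / resolution = 30875/8 / 2375/32 = 52
The signal frequency 30875/8 Hz falls in DFT bin k = 52.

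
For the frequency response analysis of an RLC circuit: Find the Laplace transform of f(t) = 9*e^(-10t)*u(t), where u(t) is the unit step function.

Standard Laplace transform pair:
e^(-at)*u(t) <-> 1/(s+a)
With a = 10: L{9*e^(-10t)*u(t)} = 9/(s+10), ROC: Re(s) > -10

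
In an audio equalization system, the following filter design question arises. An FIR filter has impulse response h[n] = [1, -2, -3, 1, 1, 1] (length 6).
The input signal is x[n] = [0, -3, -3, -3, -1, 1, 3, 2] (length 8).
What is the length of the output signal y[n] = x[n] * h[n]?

For linear convolution, the output length is:
len(y) = len(x) + len(h) - 1 = 8 + 6 - 1 = 13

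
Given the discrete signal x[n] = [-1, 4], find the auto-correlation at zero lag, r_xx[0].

The auto-correlation at zero lag r_xx[0] equals the signal energy.
r_xx[0] = sum of x[n]^2 = (-1)^2 + 4^2
= 1 + 16 = 17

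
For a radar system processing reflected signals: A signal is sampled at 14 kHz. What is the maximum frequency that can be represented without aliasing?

The maximum frequency that can be represented without aliasing
is the Nyquist frequency: f_max = f_s / 2 = 14 kHz / 2 = 7 kHz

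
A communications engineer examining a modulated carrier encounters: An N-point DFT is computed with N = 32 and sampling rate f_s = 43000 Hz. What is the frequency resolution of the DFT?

DFT frequency resolution = f_s / N
= 43000 / 32 = 5375/4 Hz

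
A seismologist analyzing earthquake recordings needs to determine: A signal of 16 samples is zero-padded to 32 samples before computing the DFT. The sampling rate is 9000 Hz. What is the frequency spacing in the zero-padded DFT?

Original DFT: N = 16, resolution = f_s/N = 9000/16 = 1125/2 Hz
Zero-padded DFT: N = 32, resolution = f_s/N = 9000/32 = 1125/4 Hz
Zero-padding interpolates the spectrum (finer frequency grid)
but does NOT improve the true spectral resolution (ability to resolve close frequencies).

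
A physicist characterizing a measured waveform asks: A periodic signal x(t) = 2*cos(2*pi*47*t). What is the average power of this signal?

Average power of A*cos(wt) is A^2/2.
P = 2^2 / 2 = 4/2 = 2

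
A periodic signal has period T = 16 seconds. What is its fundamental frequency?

The fundamental frequency is the reciprocal of the period.
f = 1/T = 1/(16) = 1/16 Hz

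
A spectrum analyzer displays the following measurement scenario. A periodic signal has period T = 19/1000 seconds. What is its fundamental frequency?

The fundamental frequency is the reciprocal of the period.
f = 1/T = 1/(19/1000) = 1000/19 Hz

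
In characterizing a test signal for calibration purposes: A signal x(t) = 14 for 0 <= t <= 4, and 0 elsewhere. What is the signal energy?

Energy = integral of |x(t)|^2 dt over the signal duration
= 14^2 * 4 = 196 * 4 = 784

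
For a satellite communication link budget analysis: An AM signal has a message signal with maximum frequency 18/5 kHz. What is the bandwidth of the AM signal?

In AM (double-sideband), the bandwidth is twice the message frequency.
BW = 2 * f_m = 2 * 18/5 kHz = 36/5 kHz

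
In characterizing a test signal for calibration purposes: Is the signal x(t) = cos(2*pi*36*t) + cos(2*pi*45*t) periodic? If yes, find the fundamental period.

f1 = 36 Hz, f2 = 45 Hz
Period T1 = 1/36, T2 = 1/45
Ratio T1/T2 = 45/36, which is rational.
The signal is periodic with fundamental period T = 1/GCD(36,45) = 1/9 s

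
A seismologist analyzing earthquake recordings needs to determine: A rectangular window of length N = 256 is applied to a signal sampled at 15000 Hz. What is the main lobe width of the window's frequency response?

For a rectangular window of length N,
the main lobe width in frequency is 2*f_s/N.
= 2*15000/256 = 1875/16 Hz
This determines the minimum frequency separation for resolving two sinusoids.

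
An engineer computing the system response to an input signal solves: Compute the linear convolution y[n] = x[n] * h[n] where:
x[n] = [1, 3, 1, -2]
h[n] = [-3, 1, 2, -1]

y[n] = sum_k x[k]*h[n-k]. Output length = len(x) + len(h) - 1 = 4 + 4 - 1 = 7.
y[0] = 1*-3 = -3
y[1] = 3*-3 + 1*1 = -8
y[2] = 1*-3 + 3*1 + 1*2 = 2
y[3] = -2*-3 + 1*1 + 3*2 + 1*-1 = 12
y[4] = -2*1 + 1*2 + 3*-1 = -3
y[5] = -2*2 + 1*-1 = -5
y[6] = -2*-1 = 2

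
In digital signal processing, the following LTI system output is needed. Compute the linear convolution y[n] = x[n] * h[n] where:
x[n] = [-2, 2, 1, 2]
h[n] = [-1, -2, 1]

y[n] = sum_k x[k]*h[n-k]. Output length = len(x) + len(h) - 1 = 4 + 3 - 1 = 6.
y[0] = -2*-1 = 2
y[1] = 2*-1 + -2*-2 = 2
y[2] = 1*-1 + 2*-2 + -2*1 = -7
y[3] = 2*-1 + 1*-2 + 2*1 = -2
y[4] = 2*-2 + 1*1 = -3
y[5] = 2*1 = 2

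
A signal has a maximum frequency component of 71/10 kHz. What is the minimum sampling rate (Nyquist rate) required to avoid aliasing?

By the Nyquist-Shannon sampling theorem,
the minimum sampling rate (Nyquist rate) must be at least 2 * f_max.
Nyquist rate = 2 * 71/10 kHz = 71/5 kHz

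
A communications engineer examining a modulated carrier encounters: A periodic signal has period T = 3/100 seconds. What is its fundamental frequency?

The fundamental frequency is the reciprocal of the period.
f = 1/T = 1/(3/100) = 100/3 Hz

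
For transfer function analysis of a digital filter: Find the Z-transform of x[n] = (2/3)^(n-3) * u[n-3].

Time-shifting property: if X(z) = Z{x[n]}, then Z{x[n-d]} = z^(-d) * X(z)
X(z) = z/(z - 2/3) for x[n] = (2/3)^n * u[n]
Z{x[n-3]} = z^(-3) * z/(z - 2/3) = z^(-2)/(z - 2/3)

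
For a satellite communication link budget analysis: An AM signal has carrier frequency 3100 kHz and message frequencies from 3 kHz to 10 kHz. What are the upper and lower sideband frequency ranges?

Upper sideband (USB) = fc + [fm_low, fm_high] = 3100 + [3, 10] = [3103, 3110] kHz
Lower sideband (LSB) = fc - [fm_high, fm_low] = 3100 - [10, 3] = [3090, 3097] kHz
Total occupied spectrum: 3090 kHz to 3110 kHz (plus carrier at 3100 kHz)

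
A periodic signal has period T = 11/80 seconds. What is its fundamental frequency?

The fundamental frequency is the reciprocal of the period.
f = 1/T = 1/(11/80) = 80/11 Hz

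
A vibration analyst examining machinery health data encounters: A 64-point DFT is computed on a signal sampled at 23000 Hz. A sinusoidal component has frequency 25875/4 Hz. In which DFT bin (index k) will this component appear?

DFT frequency resolution = f_s/N = 23000/64 = 2875/8 Hz
Bin index k = f_signal / resolution = 25875/4 / 2875/8 = 18
The signal frequency 25875/4 Hz falls in DFT bin k = 18.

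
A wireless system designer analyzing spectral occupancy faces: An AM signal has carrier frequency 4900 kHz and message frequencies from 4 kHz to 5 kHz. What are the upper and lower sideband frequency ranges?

Upper sideband (USB) = fc + [fm_low, fm_high] = 4900 + [4, 5] = [4904, 4905] kHz
Lower sideband (LSB) = fc - [fm_high, fm_low] = 4900 - [5, 4] = [4895, 4896] kHz
Total occupied spectrum: 4895 kHz to 4905 kHz (plus carrier at 4900 kHz)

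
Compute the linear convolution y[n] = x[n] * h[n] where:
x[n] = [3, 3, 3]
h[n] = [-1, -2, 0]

y[n] = sum_k x[k]*h[n-k]. Output length = len(x) + len(h) - 1 = 3 + 3 - 1 = 5.
y[0] = 3*-1 = -3
y[1] = 3*-1 + 3*-2 = -9
y[2] = 3*-1 + 3*-2 + 3*0 = -9
y[3] = 3*-2 + 3*0 = -6
y[4] = 3*0 = 0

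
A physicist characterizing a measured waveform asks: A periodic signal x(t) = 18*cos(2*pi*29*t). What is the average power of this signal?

Average power of A*cos(wt) is A^2/2.
P = 18^2 / 2 = 324/2 = 162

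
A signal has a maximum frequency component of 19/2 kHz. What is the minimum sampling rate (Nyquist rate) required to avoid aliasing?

By the Nyquist-Shannon sampling theorem,
the minimum sampling rate (Nyquist rate) must be at least 2 * f_max.
Nyquist rate = 2 * 19/2 kHz = 19 kHz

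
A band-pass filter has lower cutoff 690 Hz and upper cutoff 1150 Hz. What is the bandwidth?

Bandwidth = f_high - f_low
= 1150 Hz - 690 Hz = 460 Hz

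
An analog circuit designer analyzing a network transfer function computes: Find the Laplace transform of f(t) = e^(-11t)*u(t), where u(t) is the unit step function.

Standard Laplace transform pair:
e^(-at)*u(t) <-> 1/(s+a)
With a = 11: L{e^(-11t)*u(t)} = 1/(s+11), ROC: Re(s) > -11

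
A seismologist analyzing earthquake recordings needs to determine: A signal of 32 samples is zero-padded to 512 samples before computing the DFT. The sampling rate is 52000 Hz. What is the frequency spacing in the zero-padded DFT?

Original DFT: N = 32, resolution = f_s/N = 52000/32 = 1625 Hz
Zero-padded DFT: N = 512, resolution = f_s/N = 52000/512 = 1625/16 Hz
Zero-padding interpolates the spectrum (finer frequency grid)
but does NOT improve the true spectral resolution (ability to resolve close frequencies).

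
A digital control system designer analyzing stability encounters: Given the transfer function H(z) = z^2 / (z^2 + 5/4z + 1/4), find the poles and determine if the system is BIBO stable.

Poles are roots of the denominator: z^2 + 5/4z + 1/4 = 0.
Quadratic formula: z = [-(5/4) +/- sqrt((5/4)^2 - 4*(1/4))] / 2
Discriminant = 25/16 - 1 = 9/16; sqrt = 3/4.
z = (-5/4 +/- 3/4) / 2 => z = -1/4 or z = -1.
|p1| = 1, |p2| = 1/4.
For BIBO stability, all poles must lie inside the unit circle (|p| < 1).
System is UNSTABLE since at least one |p| >= 1.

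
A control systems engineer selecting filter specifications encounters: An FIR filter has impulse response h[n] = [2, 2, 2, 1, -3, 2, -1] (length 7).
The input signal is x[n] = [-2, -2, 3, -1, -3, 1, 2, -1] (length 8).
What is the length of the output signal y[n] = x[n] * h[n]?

For linear convolution, the output length is:
len(y) = len(x) + len(h) - 1 = 8 + 7 - 1 = 14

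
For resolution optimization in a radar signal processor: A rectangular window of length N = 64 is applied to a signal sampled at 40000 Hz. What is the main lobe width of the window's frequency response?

For a rectangular window of length N,
the main lobe width in frequency is 2*f_s/N.
= 2*40000/64 = 1250 Hz
This determines the minimum frequency separation for resolving two sinusoids.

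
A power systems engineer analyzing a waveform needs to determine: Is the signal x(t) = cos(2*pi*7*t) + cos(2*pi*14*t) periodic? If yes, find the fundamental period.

f1 = 7 Hz, f2 = 14 Hz
Period T1 = 1/7, T2 = 1/14
Ratio T1/T2 = 14/7, which is rational.
The signal is periodic with fundamental period T = 1/GCD(7,14) = 1/7 s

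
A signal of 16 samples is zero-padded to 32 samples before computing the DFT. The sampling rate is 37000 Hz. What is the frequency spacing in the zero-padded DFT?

Original DFT: N = 16, resolution = f_s/N = 37000/16 = 4625/2 Hz
Zero-padded DFT: N = 32, resolution = f_s/N = 37000/32 = 4625/4 Hz
Zero-padding interpolates the spectrum (finer frequency grid)
but does NOT improve the true spectral resolution (ability to resolve close frequencies).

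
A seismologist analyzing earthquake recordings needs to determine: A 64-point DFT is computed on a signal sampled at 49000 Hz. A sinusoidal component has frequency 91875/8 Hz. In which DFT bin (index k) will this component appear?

DFT frequency resolution = f_s/N = 49000/64 = 6125/8 Hz
Bin index k = f_signal / resolution = 91875/8 / 6125/8 = 15
The signal frequency 91875/8 Hz falls in DFT bin k = 15.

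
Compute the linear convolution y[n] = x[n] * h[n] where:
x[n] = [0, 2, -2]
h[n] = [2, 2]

y[n] = sum_k x[k]*h[n-k]. Output length = len(x) + len(h) - 1 = 3 + 2 - 1 = 4.
y[0] = 0*2 = 0
y[1] = 2*2 + 0*2 = 4
y[2] = -2*2 + 2*2 = 0
y[3] = -2*2 = -4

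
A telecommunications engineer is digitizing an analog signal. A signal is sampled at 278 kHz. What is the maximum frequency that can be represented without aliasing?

The maximum frequency that can be represented without aliasing
is the Nyquist frequency: f_max = f_s / 2 = 278 kHz / 2 = 139 kHz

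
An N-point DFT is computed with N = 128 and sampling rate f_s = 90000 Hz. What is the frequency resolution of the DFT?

DFT frequency resolution = f_s / N
= 90000 / 128 = 5625/8 Hz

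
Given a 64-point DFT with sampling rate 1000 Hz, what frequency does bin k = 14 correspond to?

The frequency of DFT bin k is: f_k = k * f_s / N
f_14 = 14 * 1000 / 64 = 875/4 Hz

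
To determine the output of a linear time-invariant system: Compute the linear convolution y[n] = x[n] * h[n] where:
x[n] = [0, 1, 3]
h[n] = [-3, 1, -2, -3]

y[n] = sum_k x[k]*h[n-k]. Output length = len(x) + len(h) - 1 = 3 + 4 - 1 = 6.
y[0] = 0*-3 = 0
y[1] = 1*-3 + 0*1 = -3
y[2] = 3*-3 + 1*1 + 0*-2 = -8
y[3] = 3*1 + 1*-2 + 0*-3 = 1
y[4] = 3*-2 + 1*-3 = -9
y[5] = 3*-3 = -9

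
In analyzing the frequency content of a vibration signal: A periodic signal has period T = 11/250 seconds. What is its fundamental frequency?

The fundamental frequency is the reciprocal of the period.
f = 1/T = 1/(11/250) = 250/11 Hz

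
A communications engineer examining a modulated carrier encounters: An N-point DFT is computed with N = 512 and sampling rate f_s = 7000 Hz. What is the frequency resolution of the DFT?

DFT frequency resolution = f_s / N
= 7000 / 512 = 875/64 Hz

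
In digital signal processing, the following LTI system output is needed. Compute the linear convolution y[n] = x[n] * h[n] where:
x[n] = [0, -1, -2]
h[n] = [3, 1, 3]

y[n] = sum_k x[k]*h[n-k]. Output length = len(x) + len(h) - 1 = 3 + 3 - 1 = 5.
y[0] = 0*3 = 0
y[1] = -1*3 + 0*1 = -3
y[2] = -2*3 + -1*1 + 0*3 = -7
y[3] = -2*1 + -1*3 = -5
y[4] = -2*3 = -6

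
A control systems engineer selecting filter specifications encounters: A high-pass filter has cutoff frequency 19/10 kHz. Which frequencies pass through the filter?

A high-pass filter passes all frequencies above the cutoff frequency 19/10 kHz and attenuates lower frequencies.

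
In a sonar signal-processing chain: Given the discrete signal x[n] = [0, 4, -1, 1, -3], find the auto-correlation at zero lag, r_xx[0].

The auto-correlation at zero lag r_xx[0] equals the signal energy.
r_xx[0] = sum of x[n]^2 = 0^2 + 4^2 + (-1)^2 + 1^2 + (-3)^2
= 0 + 16 + 1 + 1 + 9 = 27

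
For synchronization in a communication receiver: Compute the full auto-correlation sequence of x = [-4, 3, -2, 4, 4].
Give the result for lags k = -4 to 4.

r_xx[k] = sum_m x[m]*x[m+k], indexed from 0, for k = -4 to 4:
  r_xx[-4] = x[4]*x[0] = -16
  r_xx[-3] = x[3]*x[0] + x[4]*x[1] = -4
  r_xx[-2] = x[2]*x[0] + x[3]*x[1] + x[4]*x[2] = 12
  r_xx[-1] = x[1]*x[0] + x[2]*x[1] + x[3]*x[2] + x[4]*x[3] = -10
  r_xx[0] = x[0]*x[0] + x[1]*x[1] + x[2]*x[2] + x[3]*x[3] + x[4]*x[4] = 61
  r_xx[1] = x[0]*x[1] + x[1]*x[2] + x[2]*x[3] + x[3]*x[4] = -10
  r_xx[2] = x[0]*x[2] + x[1]*x[3] + x[2]*x[4] = 12
  r_xx[3] = x[0]*x[3] + x[1]*x[4] = -4
  r_xx[4] = x[0]*x[4] = -16
r_xx = [-16, -4, 12, -10, 61, -10, 12, -4, -16]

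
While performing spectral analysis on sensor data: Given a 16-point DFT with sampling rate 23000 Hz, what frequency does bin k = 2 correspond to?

The frequency of DFT bin k is: f_k = k * f_s / N
f_2 = 2 * 23000 / 16 = 2875 Hz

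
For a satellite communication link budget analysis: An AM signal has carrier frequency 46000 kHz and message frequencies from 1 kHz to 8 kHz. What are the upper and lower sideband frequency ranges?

Upper sideband (USB) = fc + [fm_low, fm_high] = 46000 + [1, 8] = [46001, 46008] kHz
Lower sideband (LSB) = fc - [fm_high, fm_low] = 46000 - [8, 1] = [45992, 45999] kHz
Total occupied spectrum: 45992 kHz to 46008 kHz (plus carrier at 46000 kHz)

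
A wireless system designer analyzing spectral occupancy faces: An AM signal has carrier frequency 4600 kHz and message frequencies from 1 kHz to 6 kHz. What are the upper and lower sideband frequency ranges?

Upper sideband (USB) = fc + [fm_low, fm_high] = 4600 + [1, 6] = [4601, 4606] kHz
Lower sideband (LSB) = fc - [fm_high, fm_low] = 4600 - [6, 1] = [4594, 4599] kHz
Total occupied spectrum: 4594 kHz to 4606 kHz (plus carrier at 4600 kHz)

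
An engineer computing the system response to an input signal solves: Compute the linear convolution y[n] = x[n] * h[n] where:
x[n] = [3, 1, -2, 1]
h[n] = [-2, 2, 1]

y[n] = sum_k x[k]*h[n-k]. Output length = len(x) + len(h) - 1 = 4 + 3 - 1 = 6.
y[0] = 3*-2 = -6
y[1] = 1*-2 + 3*2 = 4
y[2] = -2*-2 + 1*2 + 3*1 = 9
y[3] = 1*-2 + -2*2 + 1*1 = -5
y[4] = 1*2 + -2*1 = 0
y[5] = 1*1 = 1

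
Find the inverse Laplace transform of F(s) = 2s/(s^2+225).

Standard pair: s/(s^2+w^2) <-> cos(wt)*u(t)
With k=2, w=15: f(t) = 2*cos(15t)*u(t)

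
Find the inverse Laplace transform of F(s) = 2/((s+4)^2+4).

Standard pair: w/((s+a)^2+w^2) <-> e^(-at)*sin(wt)*u(t)
With a=4, w=2: f(t) = e^(-4t)*sin(2t)*u(t)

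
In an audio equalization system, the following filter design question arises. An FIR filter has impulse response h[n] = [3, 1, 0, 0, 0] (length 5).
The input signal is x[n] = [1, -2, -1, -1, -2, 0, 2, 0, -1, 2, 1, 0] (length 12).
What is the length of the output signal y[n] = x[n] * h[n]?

For linear convolution, the output length is:
len(y) = len(x) + len(h) - 1 = 12 + 5 - 1 = 16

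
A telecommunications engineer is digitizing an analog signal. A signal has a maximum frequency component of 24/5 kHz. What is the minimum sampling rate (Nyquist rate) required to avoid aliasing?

By the Nyquist-Shannon sampling theorem,
the minimum sampling rate (Nyquist rate) must be at least 2 * f_max.
Nyquist rate = 2 * 24/5 kHz = 48/5 kHz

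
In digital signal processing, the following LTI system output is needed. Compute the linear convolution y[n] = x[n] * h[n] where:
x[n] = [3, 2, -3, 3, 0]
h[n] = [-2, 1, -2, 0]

y[n] = sum_k x[k]*h[n-k]. Output length = len(x) + len(h) - 1 = 5 + 4 - 1 = 8.
y[0] = 3*-2 = -6
y[1] = 2*-2 + 3*1 = -1
y[2] = -3*-2 + 2*1 + 3*-2 = 2
y[3] = 3*-2 + -3*1 + 2*-2 + 3*0 = -13
y[4] = 0*-2 + 3*1 + -3*-2 + 2*0 = 9
y[5] = 0*1 + 3*-2 + -3*0 = -6
y[6] = 0*-2 + 3*0 = 0
y[7] = 0*0 = 0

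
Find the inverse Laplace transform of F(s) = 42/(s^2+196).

Standard pair: w/(s^2+w^2) <-> sin(wt)*u(t)
Recognize w^2 = 196, so w = 14; numerator 42 = 3*14.
f(t) = 3*sin(14t)*u(t)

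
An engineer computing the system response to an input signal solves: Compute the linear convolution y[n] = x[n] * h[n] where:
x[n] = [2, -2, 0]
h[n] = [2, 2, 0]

y[n] = sum_k x[k]*h[n-k]. Output length = len(x) + len(h) - 1 = 3 + 3 - 1 = 5.
y[0] = 2*2 = 4
y[1] = -2*2 + 2*2 = 0
y[2] = 0*2 + -2*2 + 2*0 = -4
y[3] = 0*2 + -2*0 = 0
y[4] = 0*0 = 0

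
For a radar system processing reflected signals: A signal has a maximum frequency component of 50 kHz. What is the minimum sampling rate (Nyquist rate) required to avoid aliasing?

By the Nyquist-Shannon sampling theorem,
the minimum sampling rate (Nyquist rate) must be at least 2 * f_max.
Nyquist rate = 2 * 50 kHz = 100 kHz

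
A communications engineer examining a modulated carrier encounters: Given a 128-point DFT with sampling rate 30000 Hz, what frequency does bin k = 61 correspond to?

The frequency of DFT bin k is: f_k = k * f_s / N
f_61 = 61 * 30000 / 128 = 114375/8 Hz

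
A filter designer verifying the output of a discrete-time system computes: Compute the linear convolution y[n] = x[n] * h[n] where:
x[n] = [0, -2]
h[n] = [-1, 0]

y[n] = sum_k x[k]*h[n-k]. Output length = len(x) + len(h) - 1 = 2 + 2 - 1 = 3.
y[0] = 0*-1 = 0
y[1] = -2*-1 + 0*0 = 2
y[2] = -2*0 = 0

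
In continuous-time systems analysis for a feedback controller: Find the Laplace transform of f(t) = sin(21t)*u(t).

Standard pair: sin(wt)*u(t) <-> w/(s^2+w^2)
With w = 21: L{sin(21t)*u(t)} = 21/(s^2+441)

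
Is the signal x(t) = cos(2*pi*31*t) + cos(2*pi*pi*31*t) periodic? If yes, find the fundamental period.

f1 = 31 Hz, f2 = 31*pi Hz
Ratio f2/f1 = pi, which is irrational.
Since the frequency ratio is irrational, no common period exists.
The signal is not periodic.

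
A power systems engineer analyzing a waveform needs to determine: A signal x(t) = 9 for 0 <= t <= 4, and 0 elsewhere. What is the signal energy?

Energy = integral of |x(t)|^2 dt over the signal duration
= 9^2 * 4 = 81 * 4 = 324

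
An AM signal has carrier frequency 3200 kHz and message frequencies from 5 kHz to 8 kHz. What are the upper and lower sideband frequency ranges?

Upper sideband (USB) = fc + [fm_low, fm_high] = 3200 + [5, 8] = [3205, 3208] kHz
Lower sideband (LSB) = fc - [fm_high, fm_low] = 3200 - [8, 5] = [3192, 3195] kHz
Total occupied spectrum: 3192 kHz to 3208 kHz (plus carrier at 3200 kHz)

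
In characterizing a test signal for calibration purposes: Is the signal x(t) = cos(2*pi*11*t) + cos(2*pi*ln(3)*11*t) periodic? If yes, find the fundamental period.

f1 = 11 Hz, f2 = 11*ln(3) Hz
Ratio f2/f1 = ln(3), which is irrational.
Since the frequency ratio is irrational, no common period exists.
The signal is not periodic.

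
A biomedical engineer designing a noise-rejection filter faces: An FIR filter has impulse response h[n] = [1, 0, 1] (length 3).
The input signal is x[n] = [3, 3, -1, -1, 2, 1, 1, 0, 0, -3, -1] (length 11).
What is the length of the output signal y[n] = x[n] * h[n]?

For linear convolution, the output length is:
len(y) = len(x) + len(h) - 1 = 11 + 3 - 1 = 13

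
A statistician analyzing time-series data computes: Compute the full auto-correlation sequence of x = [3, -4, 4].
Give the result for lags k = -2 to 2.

r_xx[k] = sum_m x[m]*x[m+k], indexed from 0, for k = -2 to 2:
  r_xx[-2] = x[2]*x[0] = 12
  r_xx[-1] = x[1]*x[0] + x[2]*x[1] = -28
  r_xx[0] = x[0]*x[0] + x[1]*x[1] + x[2]*x[2] = 41
  r_xx[1] = x[0]*x[1] + x[1]*x[2] = -28
  r_xx[2] = x[0]*x[2] = 12
r_xx = [12, -28, 41, -28, 12]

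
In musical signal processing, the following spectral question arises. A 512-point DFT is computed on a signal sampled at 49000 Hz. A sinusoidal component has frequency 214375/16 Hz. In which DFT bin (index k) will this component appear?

DFT frequency resolution = f_s/N = 49000/512 = 6125/64 Hz
Bin index k = f_signal / resolution = 214375/16 / 6125/64 = 140
The signal frequency 214375/16 Hz falls in DFT bin k = 140.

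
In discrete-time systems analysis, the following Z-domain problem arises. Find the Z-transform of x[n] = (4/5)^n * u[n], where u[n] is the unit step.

The Z-transform of a^n * u[n] is z/(z-a) for |z| > |a|.
Here a = 4/5, so X(z) = z/(z - (4/5)) = 5z/(5z - 4)
ROC: |z| > 4/5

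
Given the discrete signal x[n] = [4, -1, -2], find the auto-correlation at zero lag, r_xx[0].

The auto-correlation at zero lag r_xx[0] equals the signal energy.
r_xx[0] = sum of x[n]^2 = 4^2 + (-1)^2 + (-2)^2
= 16 + 1 + 4 = 21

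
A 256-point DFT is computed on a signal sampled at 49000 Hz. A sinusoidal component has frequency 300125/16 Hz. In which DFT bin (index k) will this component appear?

DFT frequency resolution = f_s/N = 49000/256 = 6125/32 Hz
Bin index k = f_signal / resolution = 300125/16 / 6125/32 = 98
The signal frequency 300125/16 Hz falls in DFT bin k = 98.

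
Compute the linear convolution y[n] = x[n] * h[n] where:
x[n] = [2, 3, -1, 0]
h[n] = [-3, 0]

y[n] = sum_k x[k]*h[n-k]. Output length = len(x) + len(h) - 1 = 4 + 2 - 1 = 5.
y[0] = 2*-3 = -6
y[1] = 3*-3 + 2*0 = -9
y[2] = -1*-3 + 3*0 = 3
y[3] = 0*-3 + -1*0 = 0
y[4] = 0*0 = 0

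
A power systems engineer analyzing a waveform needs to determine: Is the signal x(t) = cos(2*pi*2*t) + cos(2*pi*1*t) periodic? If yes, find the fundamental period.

f1 = 2 Hz, f2 = 1 Hz
Period T1 = 1/2, T2 = 1/1
Ratio T1/T2 = 1/2, which is rational.
The signal is periodic with fundamental period T = 1/GCD(2,1) = 1 s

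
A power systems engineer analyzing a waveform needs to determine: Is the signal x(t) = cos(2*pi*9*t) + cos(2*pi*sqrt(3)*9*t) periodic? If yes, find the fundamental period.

f1 = 9 Hz, f2 = 9*sqrt(3) Hz
Ratio f2/f1 = sqrt(3), which is irrational.
Since the frequency ratio is irrational, no common period exists.
The signal is not periodic.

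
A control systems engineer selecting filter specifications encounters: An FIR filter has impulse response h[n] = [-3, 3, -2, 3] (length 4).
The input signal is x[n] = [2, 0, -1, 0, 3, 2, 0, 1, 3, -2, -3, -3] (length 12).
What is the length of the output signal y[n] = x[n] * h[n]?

For linear convolution, the output length is:
len(y) = len(x) + len(h) - 1 = 12 + 4 - 1 = 15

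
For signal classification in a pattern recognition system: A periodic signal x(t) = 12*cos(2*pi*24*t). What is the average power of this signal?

Average power of A*cos(wt) is A^2/2.
P = 12^2 / 2 = 144/2 = 72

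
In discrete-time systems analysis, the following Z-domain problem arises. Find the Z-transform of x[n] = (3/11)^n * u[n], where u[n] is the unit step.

The Z-transform of a^n * u[n] is z/(z-a) for |z| > |a|.
Here a = 3/11, so X(z) = z/(z - (3/11)) = 11z/(11z - 3)
ROC: |z| > 3/11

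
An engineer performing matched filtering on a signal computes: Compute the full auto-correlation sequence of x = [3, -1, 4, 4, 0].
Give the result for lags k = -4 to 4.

r_xx[k] = sum_m x[m]*x[m+k], indexed from 0, for k = -4 to 4:
  r_xx[-4] = x[4]*x[0] = 0
  r_xx[-3] = x[3]*x[0] + x[4]*x[1] = 12
  r_xx[-2] = x[2]*x[0] + x[3]*x[1] + x[4]*x[2] = 8
  r_xx[-1] = x[1]*x[0] + x[2]*x[1] + x[3]*x[2] + x[4]*x[3] = 9
  r_xx[0] = x[0]*x[0] + x[1]*x[1] + x[2]*x[2] + x[3]*x[3] + x[4]*x[4] = 42
  r_xx[1] = x[0]*x[1] + x[1]*x[2] + x[2]*x[3] + x[3]*x[4] = 9
  r_xx[2] = x[0]*x[2] + x[1]*x[3] + x[2]*x[4] = 8
  r_xx[3] = x[0]*x[3] + x[1]*x[4] = 12
  r_xx[4] = x[0]*x[4] = 0
r_xx = [0, 12, 8, 9, 42, 9, 8, 12, 0]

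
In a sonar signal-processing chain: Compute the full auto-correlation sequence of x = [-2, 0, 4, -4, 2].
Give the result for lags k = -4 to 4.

r_xx[k] = sum_m x[m]*x[m+k], indexed from 0, for k = -4 to 4:
  r_xx[-4] = x[4]*x[0] = -4
  r_xx[-3] = x[3]*x[0] + x[4]*x[1] = 8
  r_xx[-2] = x[2]*x[0] + x[3]*x[1] + x[4]*x[2] = 0
  r_xx[-1] = x[1]*x[0] + x[2]*x[1] + x[3]*x[2] + x[4]*x[3] = -24
  r_xx[0] = x[0]*x[0] + x[1]*x[1] + x[2]*x[2] + x[3]*x[3] + x[4]*x[4] = 40
  r_xx[1] = x[0]*x[1] + x[1]*x[2] + x[2]*x[3] + x[3]*x[4] = -24
  r_xx[2] = x[0]*x[2] + x[1]*x[3] + x[2]*x[4] = 0
  r_xx[3] = x[0]*x[3] + x[1]*x[4] = 8
  r_xx[4] = x[0]*x[4] = -4
r_xx = [-4, 8, 0, -24, 40, -24, 0, 8, -4]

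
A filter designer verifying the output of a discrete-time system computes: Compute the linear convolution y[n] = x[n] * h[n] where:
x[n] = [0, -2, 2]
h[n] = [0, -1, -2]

y[n] = sum_k x[k]*h[n-k]. Output length = len(x) + len(h) - 1 = 3 + 3 - 1 = 5.
y[0] = 0*0 = 0
y[1] = -2*0 + 0*-1 = 0
y[2] = 2*0 + -2*-1 + 0*-2 = 2
y[3] = 2*-1 + -2*-2 = 2
y[4] = 2*-2 = -4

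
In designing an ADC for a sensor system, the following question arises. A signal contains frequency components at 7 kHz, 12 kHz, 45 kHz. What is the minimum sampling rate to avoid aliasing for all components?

The highest frequency component is f_max = 45 kHz.
Nyquist rate = 2 * f_max = 2 * 45 kHz = 90 kHz.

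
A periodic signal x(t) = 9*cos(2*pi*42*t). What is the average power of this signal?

Average power of A*cos(wt) is A^2/2.
P = 9^2 / 2 = 81/2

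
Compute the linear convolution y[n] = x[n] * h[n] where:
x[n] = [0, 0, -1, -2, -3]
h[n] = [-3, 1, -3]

y[n] = sum_k x[k]*h[n-k]. Output length = len(x) + len(h) - 1 = 5 + 3 - 1 = 7.
y[0] = 0*-3 = 0
y[1] = 0*-3 + 0*1 = 0
y[2] = -1*-3 + 0*1 + 0*-3 = 3
y[3] = -2*-3 + -1*1 + 0*-3 = 5
y[4] = -3*-3 + -2*1 + -1*-3 = 10
y[5] = -3*1 + -2*-3 = 3
y[6] = -3*-3 = 9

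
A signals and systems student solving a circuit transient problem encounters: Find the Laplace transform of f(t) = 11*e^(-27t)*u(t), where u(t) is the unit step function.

Standard Laplace transform pair:
e^(-at)*u(t) <-> 1/(s+a)
With a = 27: L{11*e^(-27t)*u(t)} = 11/(s+27), ROC: Re(s) > -27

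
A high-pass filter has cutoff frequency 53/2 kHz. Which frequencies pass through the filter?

A high-pass filter passes all frequencies above the cutoff frequency 53/2 kHz and attenuates lower frequencies.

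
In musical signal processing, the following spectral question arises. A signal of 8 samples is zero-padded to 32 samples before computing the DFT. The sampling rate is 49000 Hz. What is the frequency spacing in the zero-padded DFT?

Original DFT: N = 8, resolution = f_s/N = 49000/8 = 6125 Hz
Zero-padded DFT: N = 32, resolution = f_s/N = 49000/32 = 6125/4 Hz
Zero-padding interpolates the spectrum (finer frequency grid)
but does NOT improve the true spectral resolution (ability to resolve close frequencies).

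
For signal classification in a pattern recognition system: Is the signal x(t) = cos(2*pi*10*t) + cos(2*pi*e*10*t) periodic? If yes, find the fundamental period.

f1 = 10 Hz, f2 = 10*e Hz
Ratio f2/f1 = e, which is irrational.
Since the frequency ratio is irrational, no common period exists.
The signal is not periodic.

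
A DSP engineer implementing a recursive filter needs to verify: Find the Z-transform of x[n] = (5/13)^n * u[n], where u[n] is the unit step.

The Z-transform of a^n * u[n] is z/(z-a) for |z| > |a|.
Here a = 5/13, so X(z) = z/(z - (5/13)) = 13z/(13z - 5)
ROC: |z| > 5/13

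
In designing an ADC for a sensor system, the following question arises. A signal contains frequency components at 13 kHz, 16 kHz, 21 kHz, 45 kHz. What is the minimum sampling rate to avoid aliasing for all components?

The highest frequency component is f_max = 45 kHz.
Nyquist rate = 2 * f_max = 2 * 45 kHz = 90 kHz.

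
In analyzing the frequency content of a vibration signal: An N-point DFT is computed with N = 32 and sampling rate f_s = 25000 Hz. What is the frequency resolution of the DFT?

DFT frequency resolution = f_s / N
= 25000 / 32 = 3125/4 Hz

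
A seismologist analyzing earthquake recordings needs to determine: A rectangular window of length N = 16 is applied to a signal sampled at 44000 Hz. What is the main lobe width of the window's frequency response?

For a rectangular window of length N,
the main lobe width in frequency is 2*f_s/N.
= 2*44000/16 = 5500 Hz
This determines the minimum frequency separation for resolving two sinusoids.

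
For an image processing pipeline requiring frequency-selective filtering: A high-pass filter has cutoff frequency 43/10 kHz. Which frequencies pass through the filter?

A high-pass filter passes all frequencies above the cutoff frequency 43/10 kHz and attenuates lower frequencies.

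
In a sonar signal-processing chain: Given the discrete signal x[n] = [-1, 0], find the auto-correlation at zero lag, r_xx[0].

The auto-correlation at zero lag r_xx[0] equals the signal energy.
r_xx[0] = sum of x[n]^2 = (-1)^2 + 0^2
= 1 + 0 = 1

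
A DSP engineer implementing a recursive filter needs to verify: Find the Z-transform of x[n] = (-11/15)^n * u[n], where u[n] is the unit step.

The Z-transform of a^n * u[n] is z/(z-a) for |z| > |a|.
Here a = -11/15, so X(z) = z/(z - (-11/15)) = 15z/(15z + 11)
ROC: |z| > 11/15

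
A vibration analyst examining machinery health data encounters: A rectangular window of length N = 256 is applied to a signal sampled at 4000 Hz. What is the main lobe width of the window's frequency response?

For a rectangular window of length N,
the main lobe width in frequency is 2*f_s/N.
= 2*4000/256 = 125/4 Hz
This determines the minimum frequency separation for resolving two sinusoids.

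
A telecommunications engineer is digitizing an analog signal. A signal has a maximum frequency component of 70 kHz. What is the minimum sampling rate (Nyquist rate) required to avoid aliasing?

By the Nyquist-Shannon sampling theorem,
the minimum sampling rate (Nyquist rate) must be at least 2 * f_max.
Nyquist rate = 2 * 70 kHz = 140 kHz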